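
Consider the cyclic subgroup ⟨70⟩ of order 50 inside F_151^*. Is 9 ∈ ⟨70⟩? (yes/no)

yes

9 ∈ ⟨70⟩ iff 9^50 ≡ 1 (mod 151), since |⟨70⟩| = 50.
9^50 mod 151 = 1.
Since 1 = 1, 9 lies in the subgroup.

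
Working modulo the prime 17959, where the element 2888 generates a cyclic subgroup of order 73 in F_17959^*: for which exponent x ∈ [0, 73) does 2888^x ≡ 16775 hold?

Baby-step giant-step with m = ceil(sqrt(73)) = 9.
Baby table (2888^j mod 17959 for j=0..8):
  0:1  1:2888  2:7568  3:281  4:3373  5:7446  6:7125  7:13945
  8:9082
Giant step factor: 2888^(-9) ≡ 3935 (mod 17959).
Scan 16775·3935^i mod 17959 for i = 0, 1, …:
  i=0: 16775   i=1: 10300   i=2: 14996   i=3: 13945
Match at i=3, j=7: x = 3·9 + 7 = 34.

34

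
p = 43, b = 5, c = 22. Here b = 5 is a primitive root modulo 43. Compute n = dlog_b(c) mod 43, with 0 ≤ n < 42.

9

Successive powers of 5 modulo 43:
  5^0=1  5^1=5  5^2=25  5^3=39  5^4=23  5^5=29
  5^6=16  5^7=37  5^8=13  5^9=22
So 5^9 ≡ 22 (mod 43), giving n = 9.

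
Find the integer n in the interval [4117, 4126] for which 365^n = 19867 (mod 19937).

Compute 365^4117 mod 19937 = 1599, then multiply by 365 repeatedly:
  365^4117=1599  365^4118=5462  365^4119=19867
Found 19867 at exponent 4119.

4119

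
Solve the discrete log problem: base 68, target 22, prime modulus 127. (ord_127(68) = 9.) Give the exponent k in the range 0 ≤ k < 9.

Successive powers of 68 modulo 127:
  68^0=1  68^1=68  68^2=52  68^3=107  68^4=37  68^5=103
  68^6=19  68^7=22
So 68^7 ≡ 22 (mod 127), giving k = 7.

7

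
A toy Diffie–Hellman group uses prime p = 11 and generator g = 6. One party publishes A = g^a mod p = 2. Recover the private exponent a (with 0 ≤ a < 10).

9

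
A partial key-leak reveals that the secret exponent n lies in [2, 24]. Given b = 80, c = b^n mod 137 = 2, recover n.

Compute 80^2 mod 137 = 98, then multiply by 80 repeatedly:
  80^2=98  80^3=31  80^4=14  80^5=24  80^6=2
Found 2 at exponent 6.

6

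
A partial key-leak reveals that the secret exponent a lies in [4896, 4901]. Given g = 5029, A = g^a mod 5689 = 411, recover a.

Compute 5029^4896 mod 5689 = 411, then multiply by 5029 repeatedly:
  5029^4896=411
Found 411 at exponent 4896.

4896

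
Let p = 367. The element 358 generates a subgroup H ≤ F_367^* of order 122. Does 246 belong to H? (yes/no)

246 ∈ ⟨358⟩ iff 246^122 ≡ 1 (mod 367), since |⟨358⟩| = 122.
246^122 mod 367 = 83.
Since 83 ≠ 1, 246 does not lie in the subgroup.

no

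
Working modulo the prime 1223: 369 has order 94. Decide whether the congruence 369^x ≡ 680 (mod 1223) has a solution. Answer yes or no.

680 ∈ ⟨369⟩ iff 680^94 ≡ 1 (mod 1223), since |⟨369⟩| = 94.
680^94 mod 1223 = 803.
Since 803 ≠ 1, 680 does not lie in the subgroup.

no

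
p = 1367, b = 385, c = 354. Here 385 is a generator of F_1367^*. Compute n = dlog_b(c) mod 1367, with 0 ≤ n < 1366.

1108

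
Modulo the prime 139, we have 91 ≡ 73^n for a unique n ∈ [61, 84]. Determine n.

Compute 73^61 mod 139 = 21, then multiply by 73 repeatedly:
  73^61=21  73^62=4  73^63=14  73^64=49  73^65=102
  73^66=79  73^67=68  73^68=99  73^69=138  73^70=66
  73^71=92  73^72=44  73^73=15  73^74=122  73^75=10
  73^76=35  73^77=53  73^78=116  73^79=128  73^80=31
  73^81=39  73^82=67  73^83=26  73^84=91
Found 91 at exponent 84.

84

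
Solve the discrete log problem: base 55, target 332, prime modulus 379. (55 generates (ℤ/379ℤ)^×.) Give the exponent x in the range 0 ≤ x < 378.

Baby-step giant-step with m = ceil(sqrt(378)) = 20.
Baby table (55^j mod 379 for j=0..19):
  0:1  1:55  2:372  3:373  4:49  5:42  6:36  7:85
  8:127  9:163  10:248  11:375  12:159  13:28  14:24  15:183
  16:211  17:235  18:39  19:250
Giant step factor: 55^(-20) ≡ 118 (mod 379).
Scan 332·118^i mod 379 for i = 0, 1, …:
  i=0: 332   i=1: 139   i=2: 105   i=3: 262
  i=4: 217   i=5: 213   i=6: 120   i=7: 137
  i=8: 248
Match at i=8, j=10: x = 8·20 + 10 = 170.

170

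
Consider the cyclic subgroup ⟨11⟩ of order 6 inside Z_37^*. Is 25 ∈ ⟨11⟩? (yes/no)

⟨11⟩ has order 6; its elements mod 37 are {1, 10, 11, 26, 27, 36}.
25 is not in this set.

no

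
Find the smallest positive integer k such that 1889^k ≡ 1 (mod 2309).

577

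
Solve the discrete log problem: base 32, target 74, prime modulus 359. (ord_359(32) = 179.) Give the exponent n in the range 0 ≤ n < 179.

111

Baby-step giant-step with m = ceil(sqrt(179)) = 14.
Baby table (32^j mod 359 for j=0..13):
  0:1  1:32  2:306  3:99  4:296  5:138  6:108  7:225
  8:20  9:281  10:17  11:185  12:176  13:247
Giant step factor: 32^(-14) ≡ 60 (mod 359).
Scan 74·60^i mod 359 for i = 0, 1, …:
  i=0: 74   i=1: 132   i=2: 22   i=3: 243
  i=4: 220   i=5: 276   i=6: 46   i=7: 247
Match at i=7, j=13: n = 7·14 + 13 = 111.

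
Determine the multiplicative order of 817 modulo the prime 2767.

922

The order of 817 must divide p − 1 = 2766 = 2 · 3 · 461.
Divisors: 1, 2, 3, 6, 461, 922, 1383, 2766.
Check each in increasing order: 817^1 ≡ 817;  817^2 ≡ 642;  817^3 ≡ 1551;  817^6 ≡ 1078;  817^461 ≡ 2766;  817^922 ≡ 1.
Smallest exponent giving 1 is 922.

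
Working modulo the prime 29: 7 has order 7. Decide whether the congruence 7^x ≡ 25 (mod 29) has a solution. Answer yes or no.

25 ∈ ⟨7⟩ iff 25^7 ≡ 1 (mod 29), since |⟨7⟩| = 7.
25^7 mod 29 = 1.
Since 1 = 1, 25 lies in the subgroup.

yes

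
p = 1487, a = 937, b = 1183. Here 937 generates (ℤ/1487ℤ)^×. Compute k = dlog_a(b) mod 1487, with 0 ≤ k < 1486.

386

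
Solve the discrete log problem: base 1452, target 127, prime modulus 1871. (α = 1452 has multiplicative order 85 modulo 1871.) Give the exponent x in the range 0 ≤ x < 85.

42

Baby-step giant-step with m = ceil(sqrt(85)) = 10.
Baby table (1452^j mod 1871 for j=0..9):
  0:1  1:1452  2:1558  3:177  4:677  5:729  6:1393  7:85
  8:1805  9:1460
Giant step factor: 1452^(-10) ≡ 243 (mod 1871).
Scan 127·243^i mod 1871 for i = 0, 1, …:
  i=0: 127   i=1: 925   i=2: 255   i=3: 222
  i=4: 1558
Match at i=4, j=2: x = 4·10 + 2 = 42.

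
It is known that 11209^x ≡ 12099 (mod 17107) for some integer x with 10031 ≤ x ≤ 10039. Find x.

Compute 11209^10031 mod 17107 = 12099, then multiply by 11209 repeatedly:
  11209^10031=12099
Found 12099 at exponent 10031.

10031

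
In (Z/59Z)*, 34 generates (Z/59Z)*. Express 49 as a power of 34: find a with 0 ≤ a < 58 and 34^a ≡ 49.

32

Baby-step giant-step with m = ceil(sqrt(58)) = 8.
Baby table (34^j mod 59 for j=0..7):
  0:1  1:34  2:35  3:10  4:45  5:55  6:41  7:37
Giant step factor: 34^(-8) ≡ 28 (mod 59).
Scan 49·28^i mod 59 for i = 0, 1, …:
  i=0: 49   i=1: 15   i=2: 7   i=3: 19
  i=4: 1
Match at i=4, j=0: a = 4·8 + 0 = 32.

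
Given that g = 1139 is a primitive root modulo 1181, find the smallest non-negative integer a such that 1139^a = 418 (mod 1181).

280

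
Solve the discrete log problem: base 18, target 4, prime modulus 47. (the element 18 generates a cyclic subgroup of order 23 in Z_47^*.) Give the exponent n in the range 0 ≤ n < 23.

3

Successive powers of 18 modulo 47:
  18^0=1  18^1=18  18^2=42  18^3=4
So 18^3 ≡ 4 (mod 47), giving n = 3.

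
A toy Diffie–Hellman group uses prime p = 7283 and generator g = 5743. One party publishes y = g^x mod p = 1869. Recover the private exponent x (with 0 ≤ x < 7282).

517

Baby-step giant-step with m = ceil(sqrt(7282)) = 86.
Baby table (5743^j mod 7283 for j=0..85):
  0:1  1:5743  2:4625  3:274  4:454  5:8  6:2246  7:585
  8:2192  9:3632  10:64  11:3402  12:4680  13:2970  14:7207  15:512
  16:5367  17:1025  18:1911  19:6675  20:4096  21:6521  22:917  23:722
  24:2419  25:3636  26:1187  27:53  28:5776  29:4786  30:7239  31:2213
  32:424  33:2510  34:1873  35:6931  36:3138  37:3392  38:5514  39:418
  40:4467  41:3255  42:5287  43:414  44:3344  45:6604  46:4191  47:5881
  48:3312  49:4903  50:1851  51:4396  52:3350  53:4647  54:2809  55:242
  56:6036  57:4951  58:761  59:623  60:1936  61:4590  62:3193  63:6088
  64:4984  65:922  66:305  67:3695  68:5006  69:3457  70:93  71:2440
  72:428  73:3633  74:5807  75:744  76:4954  77:3424  78:7215  79:2758
  80:5952  81:3217  82:5543  83:6739  84:215  85:3918
Giant step factor: 5743^(-86) ≡ 178 (mod 7283).
Scan 1869·178^i mod 7283 for i = 0, 1, …:
  i=0: 1869   i=1: 4947   i=2: 6606   i=3: 3305
  i=4: 5650   i=5: 646   i=6: 5743
Match at i=6, j=1: x = 6·86 + 1 = 517.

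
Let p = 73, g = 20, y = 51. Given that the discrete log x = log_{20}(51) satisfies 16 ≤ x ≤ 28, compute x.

Compute 20^16 mod 73 = 55, then multiply by 20 repeatedly:
  20^16=55  20^17=5  20^18=27  20^19=29  20^20=69
  20^21=66  20^22=6  20^23=47  20^24=64  20^25=39
  20^26=50  20^27=51
Found 51 at exponent 27.

27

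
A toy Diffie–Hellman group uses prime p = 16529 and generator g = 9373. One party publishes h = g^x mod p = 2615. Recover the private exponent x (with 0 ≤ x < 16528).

10155

Baby-step giant-step with m = ceil(sqrt(16528)) = 129.
Baby table (9373^j mod 16529 for j=0..128):
  0:1  1:9373  2:1494  3:3199  4:621  5:2425  6:2150  7:3099
  8:5474  9:1786  10:12830  11:7115  12:10909  13:1663  14:452  15:5172
  16:14128  17:7925  18:16228  19:5186  20:13118  21:12312  22:11427  23:13880
  24:14010  25:9354  26:5226  27:7871  28:5956  29:7155  30:5662  31:11836
  32:12709  33:13483  34:11954  35:11280  36:7956  37:9269  38:1913  39:13113
  40:15034  41:3957  42:14414  43:10905  44:13758  45:11005  46:8905  47:11644
  48:14754  49:7628  50:9319  51:7751  52:5168  53:9694  54:1949  55:3432
  56:2702  57:3418  58:3712  59:15560  60:8513  61:6866  62:7621  63:9824
  64:13822  65:15833  66:5347  67:1503  68:4911  69:14067  70:14687  71:7739
  72:8395  73:8295  74:13148  75:12509  76:6660  77:10676  78:16111  79:15988
  80:3610  81:1667  82:4886  83:11148  84:10395  85:10409  86:9399  87:13786
  88:8985  89:1150  90:2042  91:15613  92:9412  93:3403  94:11878  95:9679
  96:10115  97:14080  98:4304  99:10632  100:395  101:16368  102:11615  103:7401
  104:13889  105:15722  106:6271  107:959  108:13460  109:11252  110:9976  111:495
  112:11515  113:12254  114:13250  115:9873  116:10287  117:6394  118:13337  119:15403
  120:8033  121:3714  122:1248  123:11501  124:13264  125:8863  126:14674  127:1593
  128:5502
Giant step factor: 9373^(-129) ≡ 777 (mod 16529).
Scan 2615·777^i mod 16529 for i = 0, 1, …:
  i=0: 2615   i=1: 15317   i=2: 429   i=3: 2753
  i=4: 6840   i=5: 8871   i=6: 174   i=7: 2966
  i=8: 7051   i=9: 7528     …   i=77: 13619
  i=78: 3403
Match at i=78, j=93: x = 78·129 + 93 = 10155.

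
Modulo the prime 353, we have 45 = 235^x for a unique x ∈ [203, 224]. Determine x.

217

Compute 235^203 mod 353 = 327, then multiply by 235 repeatedly:
  235^203=327  235^204=244  235^205=154  235^206=184  235^207=174
  235^208=295  235^209=137  235^210=72  235^211=329  235^212=8
  235^213=115  235^214=197  235^215=52  235^216=218  235^217=45
Found 45 at exponent 217.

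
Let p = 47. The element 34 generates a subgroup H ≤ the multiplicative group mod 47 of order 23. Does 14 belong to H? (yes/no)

14 ∈ ⟨34⟩ iff 14^23 ≡ 1 (mod 47), since |⟨34⟩| = 23.
14^23 mod 47 = 1.
Since 1 = 1, 14 lies in the subgroup.

yes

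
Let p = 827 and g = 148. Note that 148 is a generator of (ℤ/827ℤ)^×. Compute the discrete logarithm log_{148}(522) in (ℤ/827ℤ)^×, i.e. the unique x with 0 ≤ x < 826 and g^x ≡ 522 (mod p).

Baby-step giant-step with m = ceil(sqrt(826)) = 29.
Baby table (148^j mod 827 for j=0..28):
  0:1  1:148  2:402  3:779  4:339  5:552  6:650  7:268
  8:795  9:226  10:368  11:709  12:730  13:530  14:702  15:521
  16:197  17:211  18:629  19:468  20:623  21:407  22:692  23:695
  24:312  25:691  26:547  27:737  28:739
Giant step factor: 148^(-29) ≡ 497 (mod 827).
Scan 522·497^i mod 827 for i = 0, 1, …:
  i=0: 522   i=1: 583   i=2: 301   i=3: 737
Match at i=3, j=27: x = 3·29 + 27 = 114.

114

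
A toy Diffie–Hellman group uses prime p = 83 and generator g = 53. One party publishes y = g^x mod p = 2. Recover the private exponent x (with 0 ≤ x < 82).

57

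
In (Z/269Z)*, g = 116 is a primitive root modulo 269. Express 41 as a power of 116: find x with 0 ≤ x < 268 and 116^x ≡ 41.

28

Baby-step giant-step with m = ceil(sqrt(268)) = 17.
Baby table (116^j mod 269 for j=0..16):
  0:1  1:116  2:6  3:158  4:36  5:141  6:216  7:39
  8:220  9:234  10:244  11:59  12:119  13:85  14:176  15:241
  16:249
Giant step factor: 116^(-17) ≡ 8 (mod 269).
Scan 41·8^i mod 269 for i = 0, 1, …:
  i=0: 41   i=1: 59
Match at i=1, j=11: x = 1·17 + 11 = 28.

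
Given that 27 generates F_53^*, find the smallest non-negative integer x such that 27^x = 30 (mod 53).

39

Baby-step giant-step with m = ceil(sqrt(52)) = 8.
Baby table (27^j mod 53 for j=0..7):
  0:1  1:27  2:40  3:20  4:10  5:5  6:29  7:41
Giant step factor: 27^(-8) ≡ 44 (mod 53).
Scan 30·44^i mod 53 for i = 0, 1, …:
  i=0: 30   i=1: 48   i=2: 45   i=3: 19
  i=4: 41
Match at i=4, j=7: x = 4·8 + 7 = 39.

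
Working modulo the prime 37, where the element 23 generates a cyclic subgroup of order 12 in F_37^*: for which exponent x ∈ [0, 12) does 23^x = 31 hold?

3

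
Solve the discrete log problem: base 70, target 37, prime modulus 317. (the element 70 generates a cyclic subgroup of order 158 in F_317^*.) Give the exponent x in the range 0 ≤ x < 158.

Baby-step giant-step with m = ceil(sqrt(158)) = 13.
Baby table (70^j mod 317 for j=0..12):
  0:1  1:70  2:145  3:6  4:103  5:236  6:36  7:301
  8:148  9:216  10:221  11:254  12:28
Giant step factor: 70^(-13) ≡ 82 (mod 317).
Scan 37·82^i mod 317 for i = 0, 1, …:
  i=0: 37   i=1: 181   i=2: 260   i=3: 81
  i=4: 302   i=5: 38   i=6: 263   i=7: 10
  i=8: 186   i=9: 36
Match at i=9, j=6: x = 9·13 + 6 = 123.

123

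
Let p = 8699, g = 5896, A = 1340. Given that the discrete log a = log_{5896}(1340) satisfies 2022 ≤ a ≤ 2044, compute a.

Compute 5896^2022 mod 8699 = 4656, then multiply by 5896 repeatedly:
  5896^2022=4656  5896^2023=6431  5896^2024=6934  5896^2025=6263  5896^2026=8092
  5896^2027=5116  5896^2028=4503  5896^2029=340  5896^2030=3870  5896^2031=43
  5896^2032=1257  5896^2033=8423  5896^2034=8116  5896^2035=7436  5896^2036=8395
  5896^2037=8309  5896^2038=5795  5896^2039=6347  5896^2040=7513  5896^2041=1340
Found 1340 at exponent 2041.

2041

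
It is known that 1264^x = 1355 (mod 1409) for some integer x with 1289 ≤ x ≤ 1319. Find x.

Compute 1264^1289 mod 1409 = 1333, then multiply by 1264 repeatedly:
  1264^1289=1333  1264^1290=1157  1264^1291=1315  1264^1292=949  1264^1293=477
  1264^1294=1285  1264^1295=1072  1264^1296=959  1264^1297=436  1264^1298=185
  1264^1299=1355
Found 1355 at exponent 1299.

1299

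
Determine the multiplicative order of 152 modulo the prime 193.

192

The order of 152 must divide p − 1 = 192 = 2^6 · 3.
Divisors: 1, 2, 3, 4, 6, 8, 12, 16, 24, 32, 48, 64, 96, 192.
Check each in increasing order: 152^1 ≡ 152;  152^2 ≡ 137;  152^3 ≡ 173;  152^4 ≡ 48;  152^6 ≡ 14;  152^8 ≡ 181;  152^12 ≡ 3;  152^16 ≡ 144;  152^24 ≡ 9;  152^32 ≡ 85;  152^48 ≡ 81;  152^64 ≡ 84;  152^96 ≡ 192;  152^192 ≡ 1.
Smallest exponent giving 1 is 192.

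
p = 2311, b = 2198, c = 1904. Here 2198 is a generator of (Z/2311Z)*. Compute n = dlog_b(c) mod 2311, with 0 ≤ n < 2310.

Baby-step giant-step with m = ceil(sqrt(2310)) = 49.
Baby table (2198^j mod 2311 for j=0..48):
  0:1  1:2198  2:1214  3:1478  4:1689  5:956  6:589  7:462
  8:947  9:1606  10:1091  11:1511  12:271  13:1731  14:832  15:735
  16:141  17:244  18:160  19:408  20:116  21:758  22:2164  23:434
  24:1800  25:2279  26:1305  27:439  28:1235  29:1416  30:1762  31:1951
  32:1393  33:2050  34:1761  35:2064  36:179  37:572  38:72  39:1108
  40:1901  41:110  42:1436  43:1813  44:810  45:910  46:1165  47:82
  48:2289
Giant step factor: 2198^(-49) ≡ 449 (mod 2311).
Scan 1904·449^i mod 2311 for i = 0, 1, …:
  i=0: 1904   i=1: 2137   i=2: 448   i=3: 95
  i=4: 1057   i=5: 838   i=6: 1880   i=7: 605
  i=8: 1258   i=9: 958   i=10: 296   i=11: 1177
  i=12: 1565   i=13: 141
Match at i=13, j=16: n = 13·49 + 16 = 653.

653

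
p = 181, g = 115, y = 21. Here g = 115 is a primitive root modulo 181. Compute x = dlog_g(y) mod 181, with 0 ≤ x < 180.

139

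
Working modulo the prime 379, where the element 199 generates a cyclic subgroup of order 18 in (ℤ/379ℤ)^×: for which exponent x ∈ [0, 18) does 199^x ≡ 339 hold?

Successive powers of 199 modulo 379:
  199^0=1  199^1=199  199^2=185  199^3=52  199^4=115  199^5=145
  199^6=51  199^7=295  199^8=339
So 199^8 ≡ 339 (mod 379), giving x = 8.

8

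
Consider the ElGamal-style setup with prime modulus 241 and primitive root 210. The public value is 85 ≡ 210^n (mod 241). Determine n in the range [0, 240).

Baby-step giant-step with m = ceil(sqrt(240)) = 16.
Baby table (210^j mod 241 for j=0..15):
  0:1  1:210  2:238  3:93  4:9  5:203  6:214  7:114
  8:81  9:140  10:239  11:62  12:6  13:55  14:223  15:76
Giant step factor: 210^(-16) ≡ 183 (mod 241).
Scan 85·183^i mod 241 for i = 0, 1, …:
  i=0: 85   i=1: 131   i=2: 114
Match at i=2, j=7: n = 2·16 + 7 = 39.

39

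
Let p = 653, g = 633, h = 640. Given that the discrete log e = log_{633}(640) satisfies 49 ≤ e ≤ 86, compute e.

72

Compute 633^49 mod 653 = 231, then multiply by 633 repeatedly:
  633^49=231  633^50=604  633^51=327  633^52=643  633^53=200
  633^54=571  633^55=334  633^56=503  633^57=388  633^58=76
  633^59=439  633^60=362  633^61=596  633^62=487  633^63=55
  633^64=206  633^65=451  633^66=122  633^67=172  633^68=478
  633^69=235  633^70=524  633^71=621  633^72=640
Found 640 at exponent 72.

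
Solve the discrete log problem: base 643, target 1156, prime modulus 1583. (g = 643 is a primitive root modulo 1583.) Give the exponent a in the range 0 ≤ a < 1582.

Baby-step giant-step with m = ceil(sqrt(1582)) = 40.
Baby table (643^j mod 1583 for j=0..39):
  0:1  1:643  2:286  3:270  4:1063  5:1236  6:82  7:487
  8:1290  9:1561  10:101  11:40  12:392  13:359  14:1302  15:1362
  16:367  17:114  18:484  19:944  20:703  21:874  22:17  23:1433
  24:113  25:1424  26:658  27:433  28:1394  29:364  30:1351  31:1209
  32:134  33:680  34:332  35:1354  36:1555  37:992  38:1490  39:355
Giant step factor: 643^(-40) ≡ 1143 (mod 1583).
Scan 1156·1143^i mod 1583 for i = 0, 1, …:
  i=0: 1156   i=1: 1086   i=2: 226   i=3: 289
  i=4: 1063
Match at i=4, j=4: a = 4·40 + 4 = 164.

164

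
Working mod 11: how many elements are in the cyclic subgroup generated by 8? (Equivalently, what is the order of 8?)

10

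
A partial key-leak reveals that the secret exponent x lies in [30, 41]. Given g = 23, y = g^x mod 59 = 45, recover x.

38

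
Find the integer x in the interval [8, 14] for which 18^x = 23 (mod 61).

Compute 18^8 mod 61 = 25, then multiply by 18 repeatedly:
  18^8=25  18^9=23
Found 23 at exponent 9.

9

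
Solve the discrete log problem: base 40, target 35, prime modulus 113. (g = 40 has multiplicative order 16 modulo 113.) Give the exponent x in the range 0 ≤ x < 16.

13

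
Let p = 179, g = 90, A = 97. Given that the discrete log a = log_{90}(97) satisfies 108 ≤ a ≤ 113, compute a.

Compute 90^108 mod 179 = 60, then multiply by 90 repeatedly:
  90^108=60  90^109=30  90^110=15  90^111=97
Found 97 at exponent 111.

111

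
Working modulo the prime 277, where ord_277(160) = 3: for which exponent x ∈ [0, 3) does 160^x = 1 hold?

0

Successive powers of 160 modulo 277:
  160^0=1
So 160^0 ≡ 1 (mod 277), giving x = 0.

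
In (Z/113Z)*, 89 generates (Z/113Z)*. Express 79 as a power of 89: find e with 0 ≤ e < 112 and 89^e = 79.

61

Baby-step giant-step with m = ceil(sqrt(112)) = 11.
Baby table (89^j mod 113 for j=0..10):
  0:1  1:89  2:11  3:75  4:8  5:34  6:88  7:35
  8:64  9:46  10:26
Giant step factor: 89^(-11) ≡ 90 (mod 113).
Scan 79·90^i mod 113 for i = 0, 1, …:
  i=0: 79   i=1: 104   i=2: 94   i=3: 98
  i=4: 6   i=5: 88
Match at i=5, j=6: e = 5·11 + 6 = 61.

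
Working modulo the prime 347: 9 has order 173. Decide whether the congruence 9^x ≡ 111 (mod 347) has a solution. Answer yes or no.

no

111 ∈ ⟨9⟩ iff 111^173 ≡ 1 (mod 347), since |⟨9⟩| = 173.
111^173 mod 347 = 346.
Since 346 ≠ 1, 111 does not lie in the subgroup.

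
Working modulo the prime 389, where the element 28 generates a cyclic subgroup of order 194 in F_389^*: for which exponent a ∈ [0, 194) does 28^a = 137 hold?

189

Baby-step giant-step with m = ceil(sqrt(194)) = 14.
Baby table (28^j mod 389 for j=0..13):
  0:1  1:28  2:6  3:168  4:36  5:230  6:216  7:213
  8:129  9:111  10:385  11:277  12:365  13:106
Giant step factor: 28^(-14) ≡ 208 (mod 389).
Scan 137·208^i mod 389 for i = 0, 1, …:
  i=0: 137   i=1: 99   i=2: 364   i=3: 246
  i=4: 209   i=5: 293   i=6: 260   i=7: 9
  i=8: 316   i=9: 376   i=10: 19   i=11: 62
  i=12: 59   i=13: 213
Match at i=13, j=7: a = 13·14 + 7 = 189.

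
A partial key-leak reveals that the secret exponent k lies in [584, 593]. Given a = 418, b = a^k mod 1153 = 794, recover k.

585

Compute 418^584 mod 1153 = 35, then multiply by 418 repeatedly:
  418^584=35  418^585=794
Found 794 at exponent 585.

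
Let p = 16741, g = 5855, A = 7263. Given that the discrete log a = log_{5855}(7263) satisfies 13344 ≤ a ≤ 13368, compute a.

Compute 5855^13344 mod 16741 = 8476, then multiply by 5855 repeatedly:
  5855^13344=8476  5855^13345=6656  5855^13346=14573  5855^13347=12779  5855^13348=5516
  5855^13349=2791  5855^13350=2089  5855^13351=10165  5855^13352=1820  5855^13353=8824
  5855^13354=1794  5855^13355=7263
Found 7263 at exponent 13355.

13355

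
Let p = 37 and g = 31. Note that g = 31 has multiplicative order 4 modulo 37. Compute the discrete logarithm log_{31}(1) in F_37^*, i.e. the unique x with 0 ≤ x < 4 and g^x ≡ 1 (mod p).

0

Successive powers of 31 modulo 37:
  31^0=1
So 31^0 ≡ 1 (mod 37), giving x = 0.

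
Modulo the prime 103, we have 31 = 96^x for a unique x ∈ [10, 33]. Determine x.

27

Compute 96^10 mod 103 = 15, then multiply by 96 repeatedly:
  96^10=15  96^11=101  96^12=14  96^13=5  96^14=68
  96^15=39  96^16=36  96^17=57  96^18=13  96^19=12
  96^20=19  96^21=73  96^22=4  96^23=75  96^24=93
  96^25=70  96^26=25  96^27=31
Found 31 at exponent 27.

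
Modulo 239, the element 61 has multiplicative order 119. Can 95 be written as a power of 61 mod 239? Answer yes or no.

95 ∈ ⟨61⟩ iff 95^119 ≡ 1 (mod 239), since |⟨61⟩| = 119.
95^119 mod 239 = 238.
Since 238 ≠ 1, 95 does not lie in the subgroup.

no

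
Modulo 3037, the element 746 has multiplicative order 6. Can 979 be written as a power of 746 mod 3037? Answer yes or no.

979 ∈ ⟨746⟩ iff 979^6 ≡ 1 (mod 3037), since |⟨746⟩| = 6.
979^6 mod 3037 = 984.
Since 984 ≠ 1, 979 does not lie in the subgroup.

no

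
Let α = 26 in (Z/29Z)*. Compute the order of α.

28

The order of 26 must divide p − 1 = 28 = 2^2 · 7.
Divisors: 1, 2, 4, 7, 14, 28.
Check each in increasing order: 26^1 ≡ 26;  26^2 ≡ 9;  26^4 ≡ 23;  26^7 ≡ 17;  26^14 ≡ 28;  26^28 ≡ 1.
Smallest exponent giving 1 is 28.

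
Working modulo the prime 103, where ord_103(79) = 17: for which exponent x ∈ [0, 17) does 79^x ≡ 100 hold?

5

Successive powers of 79 modulo 103:
  79^0=1  79^1=79  79^2=61  79^3=81  79^4=13  79^5=100
So 79^5 ≡ 100 (mod 103), giving x = 5.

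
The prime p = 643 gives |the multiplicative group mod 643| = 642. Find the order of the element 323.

107

The order of 323 must divide p − 1 = 642 = 2 · 3 · 107.
Divisors: 1, 2, 3, 6, 107, 214, 321, 642.
Check each in increasing order: 323^1 ≡ 323;  323^2 ≡ 163;  323^3 ≡ 566;  323^6 ≡ 142;  323^107 ≡ 1.
Smallest exponent giving 1 is 107.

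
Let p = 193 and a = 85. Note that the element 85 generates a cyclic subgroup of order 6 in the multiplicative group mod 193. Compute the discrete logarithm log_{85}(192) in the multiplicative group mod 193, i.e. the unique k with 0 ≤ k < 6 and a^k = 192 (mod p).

Successive powers of 85 modulo 193:
  85^0=1  85^1=85  85^2=84  85^3=192
So 85^3 ≡ 192 (mod 193), giving k = 3.

3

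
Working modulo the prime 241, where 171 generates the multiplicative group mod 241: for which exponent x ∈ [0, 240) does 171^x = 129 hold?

49

Baby-step giant-step with m = ceil(sqrt(240)) = 16.
Baby table (171^j mod 241 for j=0..15):
  0:1  1:171  2:80  3:184  4:134  5:19  6:116  7:74
  8:122  9:136  10:120  11:35  12:201  13:149  14:174  15:111
Giant step factor: 171^(-16) ≡ 54 (mod 241).
Scan 129·54^i mod 241 for i = 0, 1, …:
  i=0: 129   i=1: 218   i=2: 204   i=3: 171
Match at i=3, j=1: x = 3·16 + 1 = 49.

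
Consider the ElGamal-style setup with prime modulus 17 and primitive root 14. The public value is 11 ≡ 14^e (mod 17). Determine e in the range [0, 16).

15

Successive powers of 14 modulo 17:
  14^0=1  14^1=14  14^2=9  14^3=7  14^4=13  14^5=12
  14^6=15  14^7=6  14^8=16  14^9=3  14^10=8  14^11=10
  14^12=4  14^13=5  14^14=2  14^15=11
So 14^15 ≡ 11 (mod 17), giving e = 15.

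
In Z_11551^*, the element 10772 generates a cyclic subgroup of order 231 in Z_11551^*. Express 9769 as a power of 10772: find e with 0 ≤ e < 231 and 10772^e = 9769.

128

Baby-step giant-step with m = ceil(sqrt(231)) = 16.
Baby table (10772^j mod 11551 for j=0..15):
  0:1  1:10772  2:6189  3:7087  4:605  5:2296  6:1821  7:2214
  8:7944  9:2960  10:4360  11:11105  12:904  13:395  14:4172  15:7394
Giant step factor: 10772^(-16) ≡ 3055 (mod 11551).
Scan 9769·3055^i mod 11551 for i = 0, 1, …:
  i=0: 9769   i=1: 8062   i=2: 2678   i=3: 3182
  i=4: 6619   i=5: 6795   i=6: 1578   i=7: 4023
  i=8: 1
Match at i=8, j=0: e = 8·16 + 0 = 128.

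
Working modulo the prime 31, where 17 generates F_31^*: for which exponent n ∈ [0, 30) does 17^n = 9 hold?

26

Successive powers of 17 modulo 31:
  17^0=1  17^1=17  17^2=10  17^3=15  17^4=7  17^5=26
  17^6=8  17^7=12  17^8=18  17^9=27  17^10=25  17^11=22
  17^12=2  17^13=3  17^14=20  17^15=30  17^16=14  17^17=21
  17^18=16  17^19=24  17^20=5  17^21=23  17^22=19  17^23=13
  17^24=4  17^25=6  17^26=9
So 17^26 ≡ 9 (mod 31), giving n = 26.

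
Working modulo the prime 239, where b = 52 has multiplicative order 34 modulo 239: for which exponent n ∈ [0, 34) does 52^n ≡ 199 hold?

23

Successive powers of 52 modulo 239:
  52^0=1  52^1=52  52^2=75  52^3=76  52^4=128  52^5=203
  52^6=40  52^7=168  52^8=132  52^9=172  52^10=101  52^11=233
  52^12=166  52^13=28  52^14=22  52^15=188  52^16=216  52^17=238
  52^18=187  52^19=164  52^20=163  52^21=111  52^22=36  52^23=199
So 52^23 ≡ 199 (mod 239), giving n = 23.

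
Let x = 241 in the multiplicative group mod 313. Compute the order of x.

The order of 241 must divide p − 1 = 312 = 2^3 · 3 · 13.
Divisors: 1, 2, 3, 4, 6, 8, 12, 13, 24, 26, 39, 52, 78, 104, 156, 312.
Check each in increasing order: 241^1 ≡ 241;  241^2 ≡ 176;  241^3 ≡ 161;  241^4 ≡ 302;  241^6 ≡ 255;  241^8 ≡ 121;  241^12 ≡ 234;  241^13 ≡ 54;  241^24 ≡ 294;  241^26 ≡ 99;  241^39 ≡ 25;  241^52 ≡ 98;  241^78 ≡ 312;  241^104 ≡ 214;  241^156 ≡ 1.
Smallest exponent giving 1 is 156.

156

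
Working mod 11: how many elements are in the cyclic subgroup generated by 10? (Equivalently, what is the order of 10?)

2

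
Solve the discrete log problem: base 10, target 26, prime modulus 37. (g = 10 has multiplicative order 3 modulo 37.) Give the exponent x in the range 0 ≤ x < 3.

Successive powers of 10 modulo 37:
  10^0=1  10^1=10  10^2=26
So 10^2 ≡ 26 (mod 37), giving x = 2.

2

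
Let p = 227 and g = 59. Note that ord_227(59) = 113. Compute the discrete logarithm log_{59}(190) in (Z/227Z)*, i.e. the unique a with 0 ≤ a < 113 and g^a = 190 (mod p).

90

Baby-step giant-step with m = ceil(sqrt(113)) = 11.
Baby table (59^j mod 227 for j=0..10):
  0:1  1:59  2:76  3:171  4:101  5:57  6:185  7:19
  8:213  9:82  10:71
Giant step factor: 59^(-11) ≡ 108 (mod 227).
Scan 190·108^i mod 227 for i = 0, 1, …:
  i=0: 190   i=1: 90   i=2: 186   i=3: 112
  i=4: 65   i=5: 210   i=6: 207   i=7: 110
  i=8: 76
Match at i=8, j=2: a = 8·11 + 2 = 90.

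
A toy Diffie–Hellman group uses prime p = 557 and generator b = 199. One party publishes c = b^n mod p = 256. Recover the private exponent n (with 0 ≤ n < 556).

Baby-step giant-step with m = ceil(sqrt(556)) = 24.
Baby table (199^j mod 557 for j=0..23):
  0:1  1:199  2:54  3:163  4:131  5:447  6:390  7:187
  8:451  9:72  10:403  11:546  12:39  13:520  14:435  15:230
  16:96  17:166  18:171  19:52  20:322  21:23  22:121  23:128
Giant step factor: 199^(-24) ≡ 531 (mod 557).
Scan 256·531^i mod 557 for i = 0, 1, …:
  i=0: 256   i=1: 28   i=2: 386   i=3: 547
  i=4: 260   i=5: 481   i=6: 305   i=7: 425
  i=8: 90   i=9: 445     …   i=13: 304
  i=14: 451
Match at i=14, j=8: n = 14·24 + 8 = 344.

344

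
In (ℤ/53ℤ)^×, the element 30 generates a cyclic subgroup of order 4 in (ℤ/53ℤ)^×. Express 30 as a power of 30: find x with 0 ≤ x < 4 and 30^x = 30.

1

Successive powers of 30 modulo 53:
  30^0=1  30^1=30
So 30^1 ≡ 30 (mod 53), giving x = 1.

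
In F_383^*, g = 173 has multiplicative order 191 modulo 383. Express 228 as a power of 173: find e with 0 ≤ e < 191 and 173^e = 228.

Baby-step giant-step with m = ceil(sqrt(191)) = 14.
Baby table (173^j mod 383 for j=0..13):
  0:1  1:173  2:55  3:323  4:344  5:147  6:153  7:42
  8:372  9:12  10:161  11:277  12:46  13:298
Giant step factor: 173^(-14) ≡ 279 (mod 383).
Scan 228·279^i mod 383 for i = 0, 1, …:
  i=0: 228   i=1: 34   i=2: 294   i=3: 64
  i=4: 238   i=5: 143   i=6: 65   i=7: 134
  i=8: 235   i=9: 72   i=10: 172   i=11: 113
  i=12: 121   i=13: 55
Match at i=13, j=2: e = 13·14 + 2 = 184.

184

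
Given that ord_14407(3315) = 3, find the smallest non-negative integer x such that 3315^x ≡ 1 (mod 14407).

0

Successive powers of 3315 modulo 14407:
  3315^0=1
So 3315^0 ≡ 1 (mod 14407), giving x = 0.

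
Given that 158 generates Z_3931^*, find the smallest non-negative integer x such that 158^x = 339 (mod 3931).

1322

Baby-step giant-step with m = ceil(sqrt(3930)) = 63.
Baby table (158^j mod 3931 for j=0..62):
  0:1  1:158  2:1378  3:1519  4:211  5:1890  6:3795  7:2098
  8:1280  9:1759  10:2752  11:2406  12:2772  13:1635  14:2815  15:567
  16:3104  17:2988  18:384  19:1707  20:2398  21:1508  22:2404  23:2456
  24:2810  25:3708  26:145  27:3255  28:3260  29:119  30:3078  31:2811
  32:3866  33:1523  34:843  35:3471  36:2009  37:2942  38:978  39:1215
  40:3282  41:3595  42:1946  43:850  44:646  45:3793  46:1782  47:2455
  48:2652  49:2330  50:2557  51:3044  52:1370  53:255  54:980  55:1531
  56:2107  57:2702  58:2368  59:699  60:374  61:127  62:411
Giant step factor: 158^(-63) ≡ 3263 (mod 3931).
Scan 339·3263^i mod 3931 for i = 0, 1, …:
  i=0: 339   i=1: 1546   i=2: 1125   i=3: 3252
  i=4: 1507   i=5: 3591   i=6: 3053   i=7: 785
  i=8: 2374   i=9: 2292     …   i=19: 1959
  i=20: 411
Match at i=20, j=62: x = 20·63 + 62 = 1322.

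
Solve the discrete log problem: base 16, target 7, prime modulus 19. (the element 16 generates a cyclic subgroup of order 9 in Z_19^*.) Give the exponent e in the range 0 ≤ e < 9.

Successive powers of 16 modulo 19:
  16^0=1  16^1=16  16^2=9  16^3=11  16^4=5  16^5=4
  16^6=7
So 16^6 ≡ 7 (mod 19), giving e = 6.

6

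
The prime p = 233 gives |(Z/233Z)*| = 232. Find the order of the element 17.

The order of 17 must divide p − 1 = 232 = 2^3 · 29.
Divisors: 1, 2, 4, 8, 29, 58, 116, 232.
Check each in increasing order: 17^1 ≡ 17;  17^2 ≡ 56;  17^4 ≡ 107;  17^8 ≡ 32;  17^29 ≡ 97;  17^58 ≡ 89;  17^116 ≡ 232;  17^232 ≡ 1.
Smallest exponent giving 1 is 232.

232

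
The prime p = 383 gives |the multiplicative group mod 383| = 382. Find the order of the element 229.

191

The order of 229 must divide p − 1 = 382 = 2 · 191.
Divisors: 1, 2, 191, 382.
Check each in increasing order: 229^1 ≡ 229;  229^2 ≡ 353;  229^191 ≡ 1.
Smallest exponent giving 1 is 191.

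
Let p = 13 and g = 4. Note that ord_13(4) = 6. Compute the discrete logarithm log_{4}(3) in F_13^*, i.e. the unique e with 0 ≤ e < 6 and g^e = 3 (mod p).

Successive powers of 4 modulo 13:
  4^0=1  4^1=4  4^2=3
So 4^2 ≡ 3 (mod 13), giving e = 2.

2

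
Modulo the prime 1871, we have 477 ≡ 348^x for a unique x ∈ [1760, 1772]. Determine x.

Compute 348^1760 mod 1871 = 1048, then multiply by 348 repeatedly:
  348^1760=1048  348^1761=1730  348^1762=1449  348^1763=953  348^1764=477
Found 477 at exponent 1764.

1764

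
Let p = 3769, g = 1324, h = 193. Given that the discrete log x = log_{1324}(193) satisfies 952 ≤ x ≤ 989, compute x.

963

Compute 1324^952 mod 3769 = 1970, then multiply by 1324 repeatedly:
  1324^952=1970  1324^953=132  1324^954=1394  1324^955=2615  1324^956=2318
  1324^957=1066  1324^958=1778  1324^959=2216  1324^960=1702  1324^961=3355
  1324^962=2138  1324^963=193
Found 193 at exponent 963.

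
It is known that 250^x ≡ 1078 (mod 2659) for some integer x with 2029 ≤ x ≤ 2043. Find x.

2037

Compute 250^2029 mod 2659 = 1774, then multiply by 250 repeatedly:
  250^2029=1774  250^2030=2106  250^2031=18  250^2032=1841  250^2033=243
  250^2034=2252  250^2035=1951  250^2036=1153  250^2037=1078
Found 1078 at exponent 2037.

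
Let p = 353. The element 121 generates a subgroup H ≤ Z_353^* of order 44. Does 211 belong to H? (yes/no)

211 ∈ ⟨121⟩ iff 211^44 ≡ 1 (mod 353), since |⟨121⟩| = 44.
211^44 mod 353 = 116.
Since 116 ≠ 1, 211 does not lie in the subgroup.

no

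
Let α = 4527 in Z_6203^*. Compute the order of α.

3101

The order of 4527 must divide p − 1 = 6202 = 2 · 7 · 443.
Divisors: 1, 2, 7, 14, 443, 886, 3101, 6202.
Check each in increasing order: 4527^1 ≡ 4527;  4527^2 ≡ 5220;  4527^7 ≡ 3451;  4527^14 ≡ 5844;  4527^443 ≡ 168;  4527^886 ≡ 3412;  4527^3101 ≡ 1.
Smallest exponent giving 1 is 3101.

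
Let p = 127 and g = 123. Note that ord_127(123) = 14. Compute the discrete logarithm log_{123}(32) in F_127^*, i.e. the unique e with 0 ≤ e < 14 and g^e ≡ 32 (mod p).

6

Successive powers of 123 modulo 127:
  123^0=1  123^1=123  123^2=16  123^3=63  123^4=2  123^5=119
  123^6=32
So 123^6 ≡ 32 (mod 127), giving e = 6.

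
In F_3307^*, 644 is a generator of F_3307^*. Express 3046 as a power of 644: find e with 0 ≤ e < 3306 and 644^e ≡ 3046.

Baby-step giant-step with m = ceil(sqrt(3306)) = 58.
Baby table (644^j mod 3307 for j=0..57):
  0:1  1:644  2:1361  3:129  4:401  5:298  6:106  7:2124
  8:2065  9:446  10:2822  11:1825  12:1315  13:268  14:628  15:978
  16:1502  17:1644  18:496  19:1952  20:428  21:1151  22:476  23:2300
  24:2971  25:1878  26:2377  27:2954  28:851  29:2389  30:761  31:648
  32:630  33:2266  34:917  35:1902  36:1298  37:2548  38:640  39:2092
  40:1299  41:3192  42:2001  43:2221  44:1700  45:183  46:2107  47:1038
  48:458  49:629  50:1622  51:2863  52:1773  53:897  54:2250  55:534
  56:3275  57:2541
Giant step factor: 644^(-58) ≡ 112 (mod 3307).
Scan 3046·112^i mod 3307 for i = 0, 1, …:
  i=0: 3046   i=1: 531   i=2: 3253   i=3: 566
  i=4: 559   i=5: 3082   i=6: 1256   i=7: 1778
  i=8: 716   i=9: 824     …   i=22: 242
  i=23: 648
Match at i=23, j=31: e = 23·58 + 31 = 1365.

1365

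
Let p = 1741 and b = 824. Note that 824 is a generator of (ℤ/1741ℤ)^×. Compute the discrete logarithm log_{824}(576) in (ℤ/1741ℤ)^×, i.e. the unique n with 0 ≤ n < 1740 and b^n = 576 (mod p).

1622

Baby-step giant-step with m = ceil(sqrt(1740)) = 42.
Baby table (824^j mod 1741 for j=0..41):
  0:1  1:824  2:1727  3:651  4:196  5:1332  6:738  7:503
  8:114  9:1663  10:145  11:1092  12:1452  13:381  14:564  15:1630
  16:809  17:1554  18:861  19:877  20:133  21:1650  22:1620  23:1274
  24:1694  25:1315  26:658  27:741  28:1234  29:72  30:134  31:733
  32:1606  33:184  34:149  35:906  36:1396  37:1244  38:1348  39:1735
  40:279  41:84
Giant step factor: 824^(-42) ≡ 1006 (mod 1741).
Scan 576·1006^i mod 1741 for i = 0, 1, …:
  i=0: 576   i=1: 1444   i=2: 670   i=3: 253
  i=4: 332   i=5: 1461   i=6: 362   i=7: 303
  i=8: 143   i=9: 1096     …   i=37: 1309
  i=38: 658
Match at i=38, j=26: n = 38·42 + 26 = 1622.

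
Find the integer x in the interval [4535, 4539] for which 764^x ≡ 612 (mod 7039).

4536

Compute 764^4535 mod 7039 = 6487, then multiply by 764 repeatedly:
  764^4535=6487  764^4536=612
Found 612 at exponent 4536.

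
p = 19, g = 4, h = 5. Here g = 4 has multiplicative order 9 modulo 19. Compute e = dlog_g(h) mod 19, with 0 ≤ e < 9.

Successive powers of 4 modulo 19:
  4^0=1  4^1=4  4^2=16  4^3=7  4^4=9  4^5=17
  4^6=11  4^7=6  4^8=5
So 4^8 ≡ 5 (mod 19), giving e = 8.

8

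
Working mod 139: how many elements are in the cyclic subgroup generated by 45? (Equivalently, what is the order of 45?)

23

The order of 45 must divide p − 1 = 138 = 2 · 3 · 23.
Divisors: 1, 2, 3, 6, 23, 46, 69, 138.
Check each in increasing order: 45^1 ≡ 45;  45^2 ≡ 79;  45^3 ≡ 80;  45^6 ≡ 6;  45^23 ≡ 1.
Smallest exponent giving 1 is 23.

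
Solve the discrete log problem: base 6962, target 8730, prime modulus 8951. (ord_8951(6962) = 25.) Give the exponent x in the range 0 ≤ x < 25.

2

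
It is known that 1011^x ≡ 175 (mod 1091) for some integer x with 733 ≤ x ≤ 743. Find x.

742

Compute 1011^733 mod 1091 = 128, then multiply by 1011 repeatedly:
  1011^733=128  1011^734=670  1011^735=950  1011^736=370  1011^737=948
  1011^738=530  1011^739=149  1011^740=81  1011^741=66  1011^742=175
Found 175 at exponent 742.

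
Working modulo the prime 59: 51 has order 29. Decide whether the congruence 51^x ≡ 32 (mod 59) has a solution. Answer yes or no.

32 ∈ ⟨51⟩ iff 32^29 ≡ 1 (mod 59), since |⟨51⟩| = 29.
32^29 mod 59 = 58.
Since 58 ≠ 1, 32 does not lie in the subgroup.

no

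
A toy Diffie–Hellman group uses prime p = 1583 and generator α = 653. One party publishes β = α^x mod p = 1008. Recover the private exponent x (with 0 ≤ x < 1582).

201

Baby-step giant-step with m = ceil(sqrt(1582)) = 40.
Baby table (653^j mod 1583 for j=0..39):
  0:1  1:653  2:582  3:126  4:1545  5:514  6:46  7:1544
  8:1444  9:1047  10:1418  11:1482  12:533  13:1372  14:1521  15:672
  16:325  17:103  18:773  19:1375  20:314  21:835  22:703  23:1572
  24:732  25:1513  26:197  27:418  28:678  29:1077  30:429  31:1529
  32:1147  33:232  34:1111  35:469  36:738  37:682  38:523  39:1174
Giant step factor: 653^(-40) ≡ 890 (mod 1583).
Scan 1008·890^i mod 1583 for i = 0, 1, …:
  i=0: 1008   i=1: 1142   i=2: 94   i=3: 1344
  i=4: 995   i=5: 653
Match at i=5, j=1: x = 5·40 + 1 = 201.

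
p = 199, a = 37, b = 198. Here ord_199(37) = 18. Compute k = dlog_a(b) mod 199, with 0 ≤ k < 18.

Successive powers of 37 modulo 199:
  37^0=1  37^1=37  37^2=175  37^3=107  37^4=178  37^5=19
  37^6=106  37^7=141  37^8=43  37^9=198
So 37^9 ≡ 198 (mod 199), giving k = 9.

9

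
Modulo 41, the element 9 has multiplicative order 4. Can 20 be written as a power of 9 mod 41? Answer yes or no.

no

⟨9⟩ has order 4; its elements mod 41 are {1, 9, 32, 40}.
20 is not in this set.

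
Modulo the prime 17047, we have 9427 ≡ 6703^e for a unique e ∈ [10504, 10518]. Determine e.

Compute 6703^10504 mod 17047 = 5169, then multiply by 6703 repeatedly:
  6703^10504=5169  6703^10505=8303  6703^10506=13601  6703^10507=147  6703^10508=13662
  6703^10509=16949  6703^10510=7939  6703^10511=11430  6703^10512=6072  6703^10513=9427
Found 9427 at exponent 10513.

10513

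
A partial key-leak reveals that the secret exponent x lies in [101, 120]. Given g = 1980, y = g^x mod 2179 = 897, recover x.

108

Compute 1980^101 mod 2179 = 1329, then multiply by 1980 repeatedly:
  1980^101=1329  1980^102=1367  1980^103=342  1980^104=1670  1980^105=1057
  1980^106=1020  1980^107=1846  1980^108=897
Found 897 at exponent 108.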